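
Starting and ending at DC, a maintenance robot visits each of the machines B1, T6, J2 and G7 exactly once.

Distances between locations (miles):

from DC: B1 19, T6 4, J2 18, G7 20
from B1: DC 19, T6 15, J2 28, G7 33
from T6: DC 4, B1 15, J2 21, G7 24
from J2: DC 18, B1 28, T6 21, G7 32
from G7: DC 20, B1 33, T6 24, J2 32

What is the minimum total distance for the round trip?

There are 12 distinct closed tours to check (reversals are equivalent).
DC-B1-T6-J2-G7-DC: 19+15+21+32+20 = 107
DC-B1-T6-G7-J2-DC: 19+15+24+32+18 = 108
DC-B1-J2-T6-G7-DC: 19+28+21+24+20 = 112
DC-B1-J2-G7-T6-DC: 19+28+32+24+4 = 107
DC-B1-G7-T6-J2-DC: 19+33+24+21+18 = 115
DC-B1-G7-J2-T6-DC: 19+33+32+21+4 = 109
DC-T6-B1-J2-G7-DC: 4+15+28+32+20 = 99
DC-T6-B1-G7-J2-DC: 4+15+33+32+18 = 102
DC-T6-J2-B1-G7-DC: 4+21+28+33+20 = 106
DC-T6-G7-B1-J2-DC: 4+24+33+28+18 = 107
DC-J2-B1-T6-G7-DC: 18+28+15+24+20 = 105
DC-J2-T6-B1-G7-DC: 18+21+15+33+20 = 107
The minimum is 99.
One optimal route: DC → T6 → B1 → J2 → G7 → DC (or its reverse).

Shortest round trip = 99 miles.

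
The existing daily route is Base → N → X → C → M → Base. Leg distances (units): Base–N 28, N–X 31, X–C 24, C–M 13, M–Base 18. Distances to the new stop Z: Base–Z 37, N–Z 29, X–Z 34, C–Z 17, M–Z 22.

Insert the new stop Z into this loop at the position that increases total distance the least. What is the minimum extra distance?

Minimum extra distance: 26, inserting Z between C and M.

Insertion cost between consecutive stops i–j is d(i,Z) + d(Z,j) − d(i,j):
  between Base and N: 37 + 29 − 28 = 38
  between N and X: 29 + 34 − 31 = 32
  between X and C: 34 + 17 − 24 = 27
  between C and M: 17 + 22 − 13 = 26
  between M and Base: 22 + 37 − 18 = 41
Cheapest insertion is between C and M, adding 26.
New total = 114 + 26 = 140.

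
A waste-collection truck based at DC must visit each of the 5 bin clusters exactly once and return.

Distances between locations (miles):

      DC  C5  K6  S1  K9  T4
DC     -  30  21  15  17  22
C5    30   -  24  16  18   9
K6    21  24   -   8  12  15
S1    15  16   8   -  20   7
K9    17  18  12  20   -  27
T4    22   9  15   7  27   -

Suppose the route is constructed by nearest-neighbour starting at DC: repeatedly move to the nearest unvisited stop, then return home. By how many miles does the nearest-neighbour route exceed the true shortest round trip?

From DC: S1=15, K9=17, K6=21, T4=22, C5=30 → choose S1 (15).
From S1: T4=7, K6=8, C5=16, K9=20 → choose T4 (7).
From T4: C5=9, K6=15, K9=27 → choose C5 (9).
From C5: K9=18, K6=24 → choose K9 (18).
From K9: K6=12 → choose K6 (12).
NN route DC → S1 → T4 → C5 → K9 → K6 → DC costs 82.
Optimal: DC → K6 → S1 → T4 → C5 → K9 → DC costs 80 (by enumerating all 60 distinct tours).
Excess = 82 − 80 = 2.

2 miles longer than the optimal tour.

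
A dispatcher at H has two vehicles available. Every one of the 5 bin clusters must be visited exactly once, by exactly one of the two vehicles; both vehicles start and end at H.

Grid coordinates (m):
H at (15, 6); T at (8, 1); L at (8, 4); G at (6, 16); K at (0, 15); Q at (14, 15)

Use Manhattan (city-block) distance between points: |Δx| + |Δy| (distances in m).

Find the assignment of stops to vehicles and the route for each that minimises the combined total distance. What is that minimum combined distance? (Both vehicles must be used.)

74 m — the smallest possible combined total.

Check every non-empty split of the stops between the two vehicles; for each half take its own optimal tour:
  {T} + {L, G, K, Q}: 24 + 54 = 78
  {L} + {T, G, K, Q}: 18 + 60 = 78
  {T, L} + {G, K, Q}: 24 + 50 = 74
  {G} + {T, L, K, Q}: 38 + 58 = 96
  {T, G} + {L, K, Q}: 48 + 52 = 100
  {L, G} + {T, K, Q}: 42 + 58 = 100
  … (15 splits in total)
Best: vehicle 1 H → T → L → H = 24; vehicle 2 H → G → K → Q → H = 50; combined 74.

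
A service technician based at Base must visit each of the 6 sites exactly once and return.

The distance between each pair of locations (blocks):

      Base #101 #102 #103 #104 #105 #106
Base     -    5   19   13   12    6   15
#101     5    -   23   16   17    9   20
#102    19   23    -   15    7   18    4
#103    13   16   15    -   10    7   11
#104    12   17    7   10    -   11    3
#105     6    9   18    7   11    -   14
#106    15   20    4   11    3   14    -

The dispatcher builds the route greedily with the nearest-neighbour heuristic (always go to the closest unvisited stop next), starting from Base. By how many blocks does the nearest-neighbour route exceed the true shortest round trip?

From Base: #101=5, #105=6, #104=12, #103=13, #106=15, #102=19 → choose #101 (5).
From #101: #105=9, #103=16, #104=17, #106=20, #102=23 → choose #105 (9).
From #105: #103=7, #104=11, #106=14, #102=18 → choose #103 (7).
From #103: #104=10, #106=11, #102=15 → choose #104 (10).
From #104: #106=3, #102=7 → choose #106 (3).
From #106: #102=4 → choose #102 (4).
NN route Base → #101 → #105 → #103 → #104 → #106 → #102 → Base costs 57.
Optimal: Base → #101 → #105 → #103 → #102 → #106 → #104 → Base costs 55 (by enumerating all 360 distinct tours).
Excess = 57 − 55 = 2.

The nearest-neighbour route is 2 blocks longer than optimal.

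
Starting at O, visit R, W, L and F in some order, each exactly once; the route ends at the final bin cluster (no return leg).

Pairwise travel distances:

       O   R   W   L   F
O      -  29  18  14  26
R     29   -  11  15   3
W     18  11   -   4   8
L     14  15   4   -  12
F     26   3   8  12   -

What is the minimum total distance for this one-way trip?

Shortest open route: 29.

There are 4! = 24 possible orderings.
O - R - W - L - F: 29+11+4+12 = 56
O - R - W - F - L: 29+11+8+12 = 60
O - R - L - W - F: 29+15+4+8 = 56
O - R - L - F - W: 29+15+12+8 = 64
O - R - F - W - L: 29+3+8+4 = 44
O - R - F - L - W: 29+3+12+4 = 48
O - W - R - L - F: 18+11+15+12 = 56
O - W - R - F - L: 18+11+3+12 = 44
O - W - L - R - F: 18+4+15+3 = 40
O - W - L - F - R: 18+4+12+3 = 37
O - W - F - R - L: 18+8+3+15 = 44
O - W - F - L - R: 18+8+12+15 = 53
O - L - R - W - F: 14+15+11+8 = 48
O - L - R - F - W: 14+15+3+8 = 40
… (10 more)
O - L - W - F - R: 14+4+8+3 = 29  ← best
The minimum is 29.
One shortest path: O → L → W → F → R.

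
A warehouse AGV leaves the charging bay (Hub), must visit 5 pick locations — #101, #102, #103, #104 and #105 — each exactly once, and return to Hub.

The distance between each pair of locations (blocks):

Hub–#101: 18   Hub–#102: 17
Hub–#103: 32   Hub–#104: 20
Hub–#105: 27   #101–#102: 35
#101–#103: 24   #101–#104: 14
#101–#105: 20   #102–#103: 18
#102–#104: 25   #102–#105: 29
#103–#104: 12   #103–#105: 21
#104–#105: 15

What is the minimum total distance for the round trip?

100 blocks — the shortest possible round trip.

With 5 stops there are 5!/2 = 60 distinct round trips (a route and its reverse cost the same).
Hub-#101-#102-#103-#104-#105-Hub: 18+35+18+12+15+27 = 125
Hub-#101-#102-#103-#105-#104-Hub: 18+35+18+21+15+20 = 127
Hub-#101-#102-#104-#103-#105-Hub: 18+35+25+12+21+27 = 138
Hub-#101-#102-#104-#105-#103-Hub: 18+35+25+15+21+32 = 146
Hub-#101-#102-#105-#103-#104-Hub: 18+35+29+21+12+20 = 135
Hub-#101-#102-#105-#104-#103-Hub: 18+35+29+15+12+32 = 141
Hub-#101-#103-#102-#104-#105-Hub: 18+24+18+25+15+27 = 127
Hub-#101-#103-#102-#105-#104-Hub: 18+24+18+29+15+20 = 124
Hub-#101-#103-#104-#102-#105-Hub: 18+24+12+25+29+27 = 135
Hub-#101-#103-#104-#105-#102-Hub: 18+24+12+15+29+17 = 115
Hub-#101-#103-#105-#102-#104-Hub: 18+24+21+29+25+20 = 137
Hub-#101-#103-#105-#104-#102-Hub: 18+24+21+15+25+17 = 120
Hub-#101-#104-#102-#103-#105-Hub: 18+14+25+18+21+27 = 123
Hub-#101-#104-#102-#105-#103-Hub: 18+14+25+29+21+32 = 139
… (46 more)
Hub-#101-#105-#104-#103-#102-Hub: 18+20+15+12+18+17 = 100  ← best
The minimum is 100.
One optimal route: Hub → #101 → #105 → #104 → #103 → #102 → Hub (or its reverse).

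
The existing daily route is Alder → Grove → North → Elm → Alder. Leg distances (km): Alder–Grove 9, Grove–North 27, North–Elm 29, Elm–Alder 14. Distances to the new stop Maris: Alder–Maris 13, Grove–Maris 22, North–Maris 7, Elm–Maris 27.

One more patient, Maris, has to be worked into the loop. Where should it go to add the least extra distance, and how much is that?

Insertion cost between consecutive stops i–j is d(i,Maris) + d(Maris,j) − d(i,j):
  between Alder and Grove: 13 + 22 − 9 = 26
  between Grove and North: 22 + 7 − 27 = 2
  between North and Elm: 7 + 27 − 29 = 5
  between Elm and Alder: 27 + 13 − 14 = 26
Cheapest insertion is between Grove and North, adding 2.
New total = 79 + 2 = 81.

+2 km — insert Maris between Grove and North.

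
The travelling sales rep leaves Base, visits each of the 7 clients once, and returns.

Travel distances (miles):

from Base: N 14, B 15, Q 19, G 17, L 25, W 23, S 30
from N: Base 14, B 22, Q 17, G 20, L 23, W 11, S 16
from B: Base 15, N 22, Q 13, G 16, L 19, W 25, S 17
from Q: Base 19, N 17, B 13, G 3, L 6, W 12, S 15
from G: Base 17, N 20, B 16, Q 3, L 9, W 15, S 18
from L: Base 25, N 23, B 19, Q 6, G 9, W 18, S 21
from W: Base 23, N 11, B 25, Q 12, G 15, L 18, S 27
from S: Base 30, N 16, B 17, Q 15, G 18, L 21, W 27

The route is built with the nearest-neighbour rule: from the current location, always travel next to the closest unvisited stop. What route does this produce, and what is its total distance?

115 miles along Base → N → W → Q → G → L → B → S → Base.

Base → [N:14 / B:15 / G:17 / Q:19 / W:23 / L:25 / S:30] → N (14)
N → [W:11 / S:16 / Q:17 / G:20 / B:22 / L:23] → W (11)
W → [Q:12 / G:15 / L:18 / B:25 / S:27] → Q (12)
Q → [G:3 / L:6 / B:13 / S:15] → G (3)
G → [L:9 / B:16 / S:18] → L (9)
L → [B:19 / S:21] → B (19)
B → [S:17] → S (17)
Return S→Base: 30.
Total = 14 + 11 + 12 + 3 + 9 + 19 + 17 + 30 = 115.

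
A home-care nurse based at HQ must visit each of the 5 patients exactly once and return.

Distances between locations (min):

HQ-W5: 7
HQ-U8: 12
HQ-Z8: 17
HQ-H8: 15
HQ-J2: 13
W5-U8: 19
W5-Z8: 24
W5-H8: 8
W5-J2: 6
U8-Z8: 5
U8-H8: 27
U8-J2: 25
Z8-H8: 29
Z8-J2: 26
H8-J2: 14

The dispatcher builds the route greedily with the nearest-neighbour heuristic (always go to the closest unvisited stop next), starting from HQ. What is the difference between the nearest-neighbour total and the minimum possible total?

The nearest-neighbour route is 4 min longer than optimal.

HQ: W5=7, U8=12, J2=13, H8=15, Z8=17 ⇒ W5
W5: J2=6, H8=8, U8=19, Z8=24 ⇒ J2
J2: H8=14, U8=25, Z8=26 ⇒ H8
H8: U8=27, Z8=29 ⇒ U8
U8: Z8=5 ⇒ Z8
NN route HQ → W5 → J2 → H8 → U8 → Z8 → HQ costs 76.
Optimal: HQ → W5 → H8 → J2 → Z8 → U8 → HQ costs 72 (by enumerating all 60 distinct tours).
Excess = 76 − 72 = 4.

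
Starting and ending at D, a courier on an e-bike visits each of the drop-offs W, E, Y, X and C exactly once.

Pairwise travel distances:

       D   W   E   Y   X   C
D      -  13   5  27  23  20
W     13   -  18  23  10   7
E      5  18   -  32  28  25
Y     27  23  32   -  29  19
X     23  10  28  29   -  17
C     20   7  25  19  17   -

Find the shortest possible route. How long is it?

96 — the shortest possible round trip.

D - W - E - Y - X - C - D: 13+18+32+29+17+20 = 129
D - W - E - Y - C - X - D: 13+18+32+19+17+23 = 122
D - W - E - X - Y - C - D: 13+18+28+29+19+20 = 127
D - W - E - X - C - Y - D: 13+18+28+17+19+27 = 122
D - W - E - C - Y - X - D: 13+18+25+19+29+23 = 127
D - W - E - C - X - Y - D: 13+18+25+17+29+27 = 129
D - W - Y - E - X - C - D: 13+23+32+28+17+20 = 133
D - W - Y - E - C - X - D: 13+23+32+25+17+23 = 133
D - W - Y - X - E - C - D: 13+23+29+28+25+20 = 138
D - W - Y - X - C - E - D: 13+23+29+17+25+5 = 112
D - W - Y - C - E - X - D: 13+23+19+25+28+23 = 131
D - W - Y - C - X - E - D: 13+23+19+17+28+5 = 105
D - W - X - E - Y - C - D: 13+10+28+32+19+20 = 122
D - W - X - E - C - Y - D: 13+10+28+25+19+27 = 122
… (46 more)
D - W - X - C - Y - E - D: 13+10+17+19+32+5 = 96  ← best
The minimum is 96.
One optimal route: D → W → X → C → Y → E → D (or its reverse).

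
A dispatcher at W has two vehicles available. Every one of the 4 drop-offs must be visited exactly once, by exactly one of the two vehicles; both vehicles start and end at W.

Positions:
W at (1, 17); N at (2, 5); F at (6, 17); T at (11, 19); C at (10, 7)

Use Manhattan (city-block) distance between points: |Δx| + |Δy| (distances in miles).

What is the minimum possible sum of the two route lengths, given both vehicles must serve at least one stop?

Minimum combined distance: 58 miles.

Check every non-empty split of the stops between the two vehicles; for each half take its own optimal tour:
  {N} + {F, T, C}: 26 + 44 = 70
  {F} + {N, T, C}: 10 + 48 = 58
  {N, F} + {T, C}: 34 + 44 = 78
  {T} + {N, F, C}: 24 + 42 = 66
  {N, T} + {F, C}: 48 + 38 = 86
  {F, T} + {N, C}: 24 + 42 = 66
  … (7 splits in total)
Best: vehicle 1 W → F → W = 10; vehicle 2 W → N → C → T → W = 48; combined 58.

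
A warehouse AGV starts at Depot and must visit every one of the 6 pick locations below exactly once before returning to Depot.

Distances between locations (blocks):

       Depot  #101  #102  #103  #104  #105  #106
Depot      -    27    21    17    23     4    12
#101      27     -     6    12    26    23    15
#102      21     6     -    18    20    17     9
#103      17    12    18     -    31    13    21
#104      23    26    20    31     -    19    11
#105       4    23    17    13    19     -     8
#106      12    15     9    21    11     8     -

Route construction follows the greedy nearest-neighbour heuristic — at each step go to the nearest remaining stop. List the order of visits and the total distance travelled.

At Depot the remaining stops are #105 4, #106 12, #103 17, #102 21, #104 23, #101 27; go to #105.
At #105 the remaining stops are #106 8, #103 13, #102 17, #104 19, #101 23; go to #106.
At #106 the remaining stops are #102 9, #104 11, #101 15, #103 21; go to #102.
At #102 the remaining stops are #101 6, #103 18, #104 20; go to #101.
At #101 the remaining stops are #103 12, #104 26; go to #103.
At #103 the remaining stops are #104 31; go to #104.
Return #104→Depot: 23.
Total = 4 + 8 + 9 + 6 + 12 + 31 + 23 = 93.

Nearest-neighbour total = 93 blocks; route Depot → #105 → #106 → #102 → #101 → #103 → #104 → Depot.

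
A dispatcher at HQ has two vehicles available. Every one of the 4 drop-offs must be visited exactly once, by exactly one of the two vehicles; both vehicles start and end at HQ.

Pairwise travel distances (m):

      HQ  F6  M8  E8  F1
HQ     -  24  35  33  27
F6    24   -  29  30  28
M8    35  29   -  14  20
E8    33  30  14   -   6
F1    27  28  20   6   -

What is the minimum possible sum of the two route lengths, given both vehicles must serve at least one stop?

130 m — the smallest possible combined total.

There are 2^3 − 1 = 7 ways to divide the 4 stops into two non-empty groups. For each, the best each vehicle can do is its own shortest tour through its group:
  {F6} + {M8, E8, F1}: 48 + 82 = 130
  {M8} + {F6, E8, F1}: 70 + 87 = 157
  {F6, M8} + {E8, F1}: 88 + 66 = 154
  {E8} + {F6, M8, F1}: 66 + 100 = 166
  {F6, E8} + {M8, F1}: 87 + 82 = 169
  {M8, E8} + {F6, F1}: 82 + 79 = 161
  … (7 splits in total)
Best: vehicle 1 HQ → F6 → HQ = 48; vehicle 2 HQ → M8 → E8 → F1 → HQ = 82; combined 130.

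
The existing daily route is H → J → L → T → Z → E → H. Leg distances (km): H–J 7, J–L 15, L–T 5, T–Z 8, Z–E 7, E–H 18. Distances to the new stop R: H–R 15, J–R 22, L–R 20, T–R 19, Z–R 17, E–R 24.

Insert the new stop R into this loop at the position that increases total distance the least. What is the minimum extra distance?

Insertion cost between consecutive stops i–j is d(i,R) + d(R,j) − d(i,j):
  between H and J: 15 + 22 − 7 = 30
  between J and L: 22 + 20 − 15 = 27
  between L and T: 20 + 19 − 5 = 34
  between T and Z: 19 + 17 − 8 = 28
  between Z and E: 17 + 24 − 7 = 34
  between E and H: 24 + 15 − 18 = 21
Cheapest insertion is between E and H, adding 21.
New total = 60 + 21 = 81.

Adding 21 km by placing R on the E–H leg.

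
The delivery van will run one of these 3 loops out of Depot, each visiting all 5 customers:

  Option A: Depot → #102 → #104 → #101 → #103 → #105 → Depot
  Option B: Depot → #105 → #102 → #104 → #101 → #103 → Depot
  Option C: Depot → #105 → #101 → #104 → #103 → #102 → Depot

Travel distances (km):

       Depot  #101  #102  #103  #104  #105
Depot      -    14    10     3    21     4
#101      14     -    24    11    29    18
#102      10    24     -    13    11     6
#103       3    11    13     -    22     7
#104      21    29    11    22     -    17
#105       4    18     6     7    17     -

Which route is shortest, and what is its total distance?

Option A: 10 + 11 + 29 + 11 + 7 + 4 = 72
Option B: 4 + 6 + 11 + 29 + 11 + 3 = 64
Option C: 4 + 18 + 29 + 22 + 13 + 10 = 96

Shortest is Option B, total 64 km.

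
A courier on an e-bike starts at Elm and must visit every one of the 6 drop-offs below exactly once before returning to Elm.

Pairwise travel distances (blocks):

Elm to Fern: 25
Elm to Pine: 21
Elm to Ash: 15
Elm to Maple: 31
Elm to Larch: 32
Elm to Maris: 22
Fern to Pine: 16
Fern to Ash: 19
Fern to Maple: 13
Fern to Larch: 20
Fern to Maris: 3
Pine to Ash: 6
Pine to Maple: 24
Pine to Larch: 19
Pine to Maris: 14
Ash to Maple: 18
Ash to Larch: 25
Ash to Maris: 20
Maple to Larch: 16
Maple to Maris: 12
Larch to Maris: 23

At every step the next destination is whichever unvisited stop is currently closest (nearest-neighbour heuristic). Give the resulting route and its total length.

Total distance 99 blocks via the nearest-neighbour route Elm → Ash → Pine → Maris → Fern → Maple → Larch → Elm.

Elm → [Ash:15 / Pine:21 / Maris:22 / Fern:25 / Maple:31 / Larch:32] → Ash (15)
Ash → [Pine:6 / Maple:18 / Fern:19 / Maris:20 / Larch:25] → Pine (6)
Pine → [Maris:14 / Fern:16 / Larch:19 / Maple:24] → Maris (14)
Maris → [Fern:3 / Maple:12 / Larch:23] → Fern (3)
Fern → [Maple:13 / Larch:20] → Maple (13)
Maple → [Larch:16] → Larch (16)
Return Larch→Elm: 32.
Total = 15 + 6 + 14 + 3 + 13 + 16 + 32 = 99.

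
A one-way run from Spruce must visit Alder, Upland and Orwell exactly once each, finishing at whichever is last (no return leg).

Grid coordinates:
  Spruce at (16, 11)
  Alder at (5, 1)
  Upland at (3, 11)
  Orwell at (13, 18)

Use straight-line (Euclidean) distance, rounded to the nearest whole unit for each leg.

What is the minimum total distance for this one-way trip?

Minimum one-way distance = 30.

There are 3! = 6 possible orderings.
Spruce→Alder→Upland→Orwell: 15+10+12 = 37
Spruce→Alder→Orwell→Upland: 15+19+12 = 46
Spruce→Upland→Alder→Orwell: 13+10+19 = 42
Spruce→Upland→Orwell→Alder: 13+12+19 = 44
Spruce→Orwell→Alder→Upland: 8+19+10 = 37
Spruce→Orwell→Upland→Alder: 8+12+10 = 30
The minimum is 30.
One shortest path: Spruce → Orwell → Upland → Alder.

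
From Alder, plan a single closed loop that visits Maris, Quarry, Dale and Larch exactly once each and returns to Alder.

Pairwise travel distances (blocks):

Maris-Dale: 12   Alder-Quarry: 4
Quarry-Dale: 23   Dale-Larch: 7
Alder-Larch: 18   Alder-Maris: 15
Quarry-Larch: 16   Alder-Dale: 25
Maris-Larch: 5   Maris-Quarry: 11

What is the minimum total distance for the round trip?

With 4 stops there are 4!/2 = 12 distinct round trips (a route and its reverse cost the same).
Alder→Maris→Quarry→Dale→Larch→Alder: 15+11+23+7+18 = 74
Alder→Maris→Quarry→Larch→Dale→Alder: 15+11+16+7+25 = 74
Alder→Maris→Dale→Quarry→Larch→Alder: 15+12+23+16+18 = 84
Alder→Maris→Dale→Larch→Quarry→Alder: 15+12+7+16+4 = 54
Alder→Maris→Larch→Quarry→Dale→Alder: 15+5+16+23+25 = 84
Alder→Maris→Larch→Dale→Quarry→Alder: 15+5+7+23+4 = 54
Alder→Quarry→Maris→Dale→Larch→Alder: 4+11+12+7+18 = 52
Alder→Quarry→Maris→Larch→Dale→Alder: 4+11+5+7+25 = 52
Alder→Quarry→Dale→Maris→Larch→Alder: 4+23+12+5+18 = 62
Alder→Quarry→Larch→Maris→Dale→Alder: 4+16+5+12+25 = 62
Alder→Dale→Maris→Quarry→Larch→Alder: 25+12+11+16+18 = 82
Alder→Dale→Quarry→Maris→Larch→Alder: 25+23+11+5+18 = 82
The minimum is 52.
One optimal route: Alder → Quarry → Maris → Dale → Larch → Alder (or its reverse).

Shortest round trip = 52 blocks.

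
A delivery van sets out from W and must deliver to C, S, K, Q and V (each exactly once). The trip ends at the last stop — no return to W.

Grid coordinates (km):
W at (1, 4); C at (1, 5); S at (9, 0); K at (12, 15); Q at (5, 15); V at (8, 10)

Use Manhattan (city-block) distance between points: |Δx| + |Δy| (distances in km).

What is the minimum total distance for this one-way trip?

Minimum one-way distance = 40 km.

There are 5! = 120 possible orderings.
W - C - S - K - Q - V: 1+13+18+7+8 = 47
W - C - S - K - V - Q: 1+13+18+9+8 = 49
W - C - S - Q - K - V: 1+13+19+7+9 = 49
W - C - S - Q - V - K: 1+13+19+8+9 = 50
W - C - S - V - K - Q: 1+13+11+9+7 = 41
W - C - S - V - Q - K: 1+13+11+8+7 = 40
W - C - K - S - Q - V: 1+21+18+19+8 = 67
W - C - K - S - V - Q: 1+21+18+11+8 = 59
W - C - K - Q - S - V: 1+21+7+19+11 = 59
W - C - K - Q - V - S: 1+21+7+8+11 = 48
W - C - K - V - S - Q: 1+21+9+11+19 = 61
W - C - K - V - Q - S: 1+21+9+8+19 = 58
W - C - Q - S - K - V: 1+14+19+18+9 = 61
W - C - Q - S - V - K: 1+14+19+11+9 = 54
… (106 more)
The minimum is 40.
One shortest path: W → C → S → V → Q → K.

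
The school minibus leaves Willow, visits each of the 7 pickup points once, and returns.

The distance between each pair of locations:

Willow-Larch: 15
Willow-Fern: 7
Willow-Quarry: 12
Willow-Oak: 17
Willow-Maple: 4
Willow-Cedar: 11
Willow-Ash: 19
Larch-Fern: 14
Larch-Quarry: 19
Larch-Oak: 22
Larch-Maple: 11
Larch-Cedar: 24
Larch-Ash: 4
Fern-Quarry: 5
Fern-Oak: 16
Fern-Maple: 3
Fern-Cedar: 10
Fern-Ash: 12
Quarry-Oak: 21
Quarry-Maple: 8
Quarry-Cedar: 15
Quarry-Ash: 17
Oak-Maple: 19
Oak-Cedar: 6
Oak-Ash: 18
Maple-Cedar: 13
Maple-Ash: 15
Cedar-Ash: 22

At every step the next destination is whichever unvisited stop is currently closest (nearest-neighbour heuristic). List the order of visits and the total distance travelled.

Nearest-neighbour total = 70; route Willow → Maple → Fern → Quarry → Cedar → Oak → Ash → Larch → Willow.

Willow → [Maple:4 / Fern:7 / Cedar:11 / Quarry:12 / Larch:15 / Oak:17 / Ash:19] → Maple (4)
Maple → [Fern:3 / Quarry:8 / Larch:11 / Cedar:13 / Ash:15 / Oak:19] → Fern (3)
Fern → [Quarry:5 / Cedar:10 / Ash:12 / Larch:14 / Oak:16] → Quarry (5)
Quarry → [Cedar:15 / Ash:17 / Larch:19 / Oak:21] → Cedar (15)
Cedar → [Oak:6 / Ash:22 / Larch:24] → Oak (6)
Oak → [Ash:18 / Larch:22] → Ash (18)
Ash → [Larch:4] → Larch (4)
Return Larch→Willow: 15.
Total = 4 + 3 + 5 + 15 + 6 + 18 + 4 + 15 = 70.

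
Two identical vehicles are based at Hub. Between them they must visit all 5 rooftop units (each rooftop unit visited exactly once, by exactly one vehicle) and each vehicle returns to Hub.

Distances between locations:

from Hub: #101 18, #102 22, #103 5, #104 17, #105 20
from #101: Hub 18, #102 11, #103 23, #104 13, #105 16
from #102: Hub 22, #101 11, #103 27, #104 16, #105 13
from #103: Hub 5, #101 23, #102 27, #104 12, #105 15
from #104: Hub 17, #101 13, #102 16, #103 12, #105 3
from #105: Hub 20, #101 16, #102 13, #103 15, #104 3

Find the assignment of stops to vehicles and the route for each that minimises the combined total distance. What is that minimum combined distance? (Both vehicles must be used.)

Minimum combined distance: 72.

Check every non-empty split of the stops between the two vehicles; for each half take its own optimal tour:
  {#101} + {#102, #103, #104, #105}: 36 + 55 = 91
  {#102} + {#101, #103, #104, #105}: 44 + 54 = 98
  {#101, #102} + {#103, #104, #105}: 51 + 40 = 91
  {#103} + {#101, #102, #104, #105}: 10 + 62 = 72
  {#101, #103} + {#102, #104, #105}: 46 + 55 = 101
  {#102, #103} + {#101, #104, #105}: 54 + 54 = 108
  … (15 splits in total)
Best: vehicle 1 Hub → #103 → Hub = 10; vehicle 2 Hub → #101 → #102 → #105 → #104 → Hub = 62; combined 72.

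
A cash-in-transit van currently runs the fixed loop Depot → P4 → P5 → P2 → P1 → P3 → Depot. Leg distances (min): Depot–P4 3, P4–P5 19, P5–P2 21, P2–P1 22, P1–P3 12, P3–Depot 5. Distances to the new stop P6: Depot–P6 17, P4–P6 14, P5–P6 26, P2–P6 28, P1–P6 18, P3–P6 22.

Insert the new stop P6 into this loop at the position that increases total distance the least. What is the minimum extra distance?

Insertion cost between consecutive stops i–j is d(i,P6) + d(P6,j) − d(i,j):
  between Depot and P4: 17 + 14 − 3 = 28
  between P4 and P5: 14 + 26 − 19 = 21
  between P5 and P2: 26 + 28 − 21 = 33
  between P2 and P1: 28 + 18 − 22 = 24
  between P1 and P3: 18 + 22 − 12 = 28
  between P3 and Depot: 22 + 17 − 5 = 34
Cheapest insertion is between P4 and P5, adding 21.
New total = 82 + 21 = 103.

Adding 21 min by placing P6 on the P4–P5 leg.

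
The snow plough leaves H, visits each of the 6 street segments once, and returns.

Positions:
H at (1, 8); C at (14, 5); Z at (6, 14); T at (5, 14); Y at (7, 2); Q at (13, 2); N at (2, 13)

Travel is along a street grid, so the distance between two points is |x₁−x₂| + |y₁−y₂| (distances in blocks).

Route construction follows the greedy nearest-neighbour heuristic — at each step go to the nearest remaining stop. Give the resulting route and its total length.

50 blocks along H → N → T → Z → Y → Q → C → H.

H → [N:6 / T:10 / Z:11 / Y:12 / C:16 / Q:18] → N (6)
N → [T:4 / Z:5 / Y:16 / C:20 / Q:22] → T (4)
T → [Z:1 / Y:14 / C:18 / Q:20] → Z (1)
Z → [Y:13 / C:17 / Q:19] → Y (13)
Y → [Q:6 / C:10] → Q (6)
Q → [C:4] → C (4)
Return C→H: 16.
Total = 6 + 4 + 1 + 13 + 6 + 4 + 16 = 50.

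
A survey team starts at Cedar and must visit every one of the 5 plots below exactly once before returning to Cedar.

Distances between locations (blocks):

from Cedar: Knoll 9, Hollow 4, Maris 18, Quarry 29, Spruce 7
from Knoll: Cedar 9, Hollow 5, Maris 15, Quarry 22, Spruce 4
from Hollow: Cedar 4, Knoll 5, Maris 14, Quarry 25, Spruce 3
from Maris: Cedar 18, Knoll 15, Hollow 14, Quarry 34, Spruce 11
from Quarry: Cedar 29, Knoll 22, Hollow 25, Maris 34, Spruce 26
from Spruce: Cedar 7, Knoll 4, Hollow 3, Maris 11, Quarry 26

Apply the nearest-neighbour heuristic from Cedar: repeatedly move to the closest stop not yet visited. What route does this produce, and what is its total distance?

Total distance 89 blocks via the nearest-neighbour route Cedar → Hollow → Spruce → Knoll → Maris → Quarry → Cedar.

At Cedar the remaining stops are Hollow 4, Spruce 7, Knoll 9, Maris 18, Quarry 29; go to Hollow.
At Hollow the remaining stops are Spruce 3, Knoll 5, Maris 14, Quarry 25; go to Spruce.
At Spruce the remaining stops are Knoll 4, Maris 11, Quarry 26; go to Knoll.
At Knoll the remaining stops are Maris 15, Quarry 22; go to Maris.
At Maris the remaining stops are Quarry 34; go to Quarry.
Return Quarry→Cedar: 29.
Total = 4 + 3 + 4 + 15 + 34 + 29 = 89.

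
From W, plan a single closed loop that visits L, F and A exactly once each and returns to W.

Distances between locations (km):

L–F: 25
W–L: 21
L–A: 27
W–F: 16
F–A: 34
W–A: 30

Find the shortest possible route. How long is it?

Shortest round trip = 98 km.

There are 3 distinct closed tours to check (reversals are equivalent).
W - L - F - A - W: 21+25+34+30 = 110
W - L - A - F - W: 21+27+34+16 = 98
W - F - L - A - W: 16+25+27+30 = 98
The minimum is 98.
One optimal route: W → L → A → F → W (or its reverse).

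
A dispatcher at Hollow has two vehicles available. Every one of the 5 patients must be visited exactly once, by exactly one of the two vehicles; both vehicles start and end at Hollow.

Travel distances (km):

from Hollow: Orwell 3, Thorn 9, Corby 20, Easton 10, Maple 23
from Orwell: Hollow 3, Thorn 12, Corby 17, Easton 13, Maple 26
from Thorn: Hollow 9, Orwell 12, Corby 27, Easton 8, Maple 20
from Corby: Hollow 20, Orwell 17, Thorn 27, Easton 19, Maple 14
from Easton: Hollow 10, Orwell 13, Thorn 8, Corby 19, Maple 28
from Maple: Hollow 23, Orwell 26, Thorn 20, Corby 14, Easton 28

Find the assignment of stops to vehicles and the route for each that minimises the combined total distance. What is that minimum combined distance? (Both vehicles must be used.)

78 km — the smallest possible combined total.

Try each way of splitting the stops between the two vehicles (each non-empty) and, for each split, find the best tour for each vehicle:
  {Orwell} + {Thorn, Corby, Easton, Maple}: 6 + 72 = 78
  {Thorn} + {Orwell, Corby, Easton, Maple}: 18 + 72 = 90
  {Orwell, Thorn} + {Corby, Easton, Maple}: 24 + 66 = 90
  {Corby} + {Orwell, Thorn, Easton, Maple}: 40 + 67 = 107
  {Orwell, Corby} + {Thorn, Easton, Maple}: 40 + 61 = 101
  {Thorn, Corby} + {Orwell, Easton, Maple}: 56 + 67 = 123
  … (15 splits in total)
Best: vehicle 1 Hollow → Orwell → Hollow = 6; vehicle 2 Hollow → Thorn → Maple → Corby → Easton → Hollow = 72; combined 78.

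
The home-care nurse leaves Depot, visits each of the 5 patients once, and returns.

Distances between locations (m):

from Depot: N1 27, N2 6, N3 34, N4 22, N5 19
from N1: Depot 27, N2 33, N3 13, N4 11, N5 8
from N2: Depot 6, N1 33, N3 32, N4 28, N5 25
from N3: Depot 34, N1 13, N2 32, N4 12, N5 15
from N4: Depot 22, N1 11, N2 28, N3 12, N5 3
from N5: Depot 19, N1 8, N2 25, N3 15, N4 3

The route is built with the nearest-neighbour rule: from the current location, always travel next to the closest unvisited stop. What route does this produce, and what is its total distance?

At Depot the remaining stops are N2 6, N5 19, N4 22, N1 27, N3 34; go to N2.
At N2 the remaining stops are N5 25, N4 28, N3 32, N1 33; go to N5.
At N5 the remaining stops are N4 3, N1 8, N3 15; go to N4.
At N4 the remaining stops are N1 11, N3 12; go to N1.
At N1 the remaining stops are N3 13; go to N3.
Return N3→Depot: 34.
Total = 6 + 25 + 3 + 11 + 13 + 34 = 92.

92 m along Depot → N2 → N5 → N4 → N1 → N3 → Depot.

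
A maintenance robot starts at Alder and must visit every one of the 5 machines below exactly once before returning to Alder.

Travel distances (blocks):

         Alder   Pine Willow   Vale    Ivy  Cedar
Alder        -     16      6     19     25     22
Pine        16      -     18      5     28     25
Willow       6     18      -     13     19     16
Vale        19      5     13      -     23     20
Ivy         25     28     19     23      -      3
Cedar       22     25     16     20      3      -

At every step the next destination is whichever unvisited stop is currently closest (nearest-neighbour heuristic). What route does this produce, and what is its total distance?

At Alder the remaining stops are Willow 6, Pine 16, Vale 19, Cedar 22, Ivy 25; go to Willow.
At Willow the remaining stops are Vale 13, Cedar 16, Pine 18, Ivy 19; go to Vale.
At Vale the remaining stops are Pine 5, Cedar 20, Ivy 23; go to Pine.
At Pine the remaining stops are Cedar 25, Ivy 28; go to Cedar.
At Cedar the remaining stops are Ivy 3; go to Ivy.
Return Ivy→Alder: 25.
Total = 6 + 13 + 5 + 25 + 3 + 25 = 77.

77 blocks along Alder → Willow → Vale → Pine → Cedar → Ivy → Alder.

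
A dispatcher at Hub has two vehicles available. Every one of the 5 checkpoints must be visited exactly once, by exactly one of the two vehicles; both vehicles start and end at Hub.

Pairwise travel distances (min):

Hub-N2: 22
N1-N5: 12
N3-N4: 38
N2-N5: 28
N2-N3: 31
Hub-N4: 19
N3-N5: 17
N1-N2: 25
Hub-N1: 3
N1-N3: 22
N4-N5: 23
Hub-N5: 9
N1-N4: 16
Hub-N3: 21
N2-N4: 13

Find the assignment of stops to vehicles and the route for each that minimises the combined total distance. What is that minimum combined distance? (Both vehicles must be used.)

95 min — the smallest possible combined total.

Try each way of splitting the stops between the two vehicles (each non-empty) and, for each split, find the best tour for each vehicle:
  {N1} + {N2, N3, N4, N5}: 6 + 89 = 95
  {N2} + {N1, N3, N4, N5}: 44 + 80 = 124
  {N1, N2} + {N3, N4, N5}: 50 + 80 = 130
  {N3} + {N1, N2, N4, N5}: 42 + 69 = 111
  {N1, N3} + {N2, N4, N5}: 46 + 67 = 113
  {N2, N3} + {N1, N4, N5}: 74 + 51 = 125
  … (15 splits in total)
Best: vehicle 1 Hub → N1 → Hub = 6; vehicle 2 Hub → N4 → N2 → N3 → N5 → Hub = 89; combined 95.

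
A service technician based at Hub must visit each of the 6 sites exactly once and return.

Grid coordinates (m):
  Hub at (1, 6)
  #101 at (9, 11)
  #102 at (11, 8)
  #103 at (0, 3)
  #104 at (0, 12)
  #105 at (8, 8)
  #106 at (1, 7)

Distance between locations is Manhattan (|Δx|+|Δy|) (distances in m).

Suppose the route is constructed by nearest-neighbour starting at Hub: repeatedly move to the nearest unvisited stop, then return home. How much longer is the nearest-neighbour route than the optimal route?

Excess over optimum: 4 m.

Hub: #106=1, #103=4, #104=7, #105=9, #102=12, #101=13 ⇒ #106
#106: #103=5, #104=6, #105=8, #102=11, #101=12 ⇒ #103
#103: #104=9, #105=13, #102=16, #101=17 ⇒ #104
#104: #101=10, #105=12, #102=15 ⇒ #101
#101: #105=4, #102=5 ⇒ #105
#105: #102=3 ⇒ #102
NN route Hub → #106 → #103 → #104 → #101 → #105 → #102 → Hub costs 44.
Optimal: Hub → #103 → #104 → #101 → #102 → #105 → #106 → Hub costs 40 (by enumerating all 360 distinct tours).
Excess = 44 − 40 = 4.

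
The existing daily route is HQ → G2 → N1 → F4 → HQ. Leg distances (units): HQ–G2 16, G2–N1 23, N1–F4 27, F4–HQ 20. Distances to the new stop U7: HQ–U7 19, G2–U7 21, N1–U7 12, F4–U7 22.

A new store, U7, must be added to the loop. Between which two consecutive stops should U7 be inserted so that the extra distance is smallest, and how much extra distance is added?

Adding 7 by placing U7 on the N1–F4 leg.

Insertion cost between consecutive stops i–j is d(i,U7) + d(U7,j) − d(i,j):
  between HQ and G2: 19 + 21 − 16 = 24
  between G2 and N1: 21 + 12 − 23 = 10
  between N1 and F4: 12 + 22 − 27 = 7
  between F4 and HQ: 22 + 19 − 20 = 21
Cheapest insertion is between N1 and F4, adding 7.
New total = 86 + 7 = 93.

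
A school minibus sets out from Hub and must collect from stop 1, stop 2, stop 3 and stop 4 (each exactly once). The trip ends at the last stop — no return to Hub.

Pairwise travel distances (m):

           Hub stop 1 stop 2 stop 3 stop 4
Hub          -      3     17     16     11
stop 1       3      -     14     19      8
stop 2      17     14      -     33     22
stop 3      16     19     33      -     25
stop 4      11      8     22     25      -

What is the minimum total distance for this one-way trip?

There are 4! = 24 possible orderings.
Hub → stop 1 → stop 2 → stop 3 → stop 4: 3+14+33+25 = 75
Hub → stop 1 → stop 2 → stop 4 → stop 3: 3+14+22+25 = 64
Hub → stop 1 → stop 3 → stop 2 → stop 4: 3+19+33+22 = 77
Hub → stop 1 → stop 3 → stop 4 → stop 2: 3+19+25+22 = 69
Hub → stop 1 → stop 4 → stop 2 → stop 3: 3+8+22+33 = 66
Hub → stop 1 → stop 4 → stop 3 → stop 2: 3+8+25+33 = 69
Hub → stop 2 → stop 1 → stop 3 → stop 4: 17+14+19+25 = 75
Hub → stop 2 → stop 1 → stop 4 → stop 3: 17+14+8+25 = 64
Hub → stop 2 → stop 3 → stop 1 → stop 4: 17+33+19+8 = 77
Hub → stop 2 → stop 3 → stop 4 → stop 1: 17+33+25+8 = 83
Hub → stop 2 → stop 4 → stop 1 → stop 3: 17+22+8+19 = 66
Hub → stop 2 → stop 4 → stop 3 → stop 1: 17+22+25+19 = 83
Hub → stop 3 → stop 1 → stop 2 → stop 4: 16+19+14+22 = 71
Hub → stop 3 → stop 1 → stop 4 → stop 2: 16+19+8+22 = 65
… (10 more)
Hub → stop 3 → stop 4 → stop 1 → stop 2: 16+25+8+14 = 63  ← best
The minimum is 63.
One shortest path: Hub → stop 3 → stop 4 → stop 1 → stop 2.

Shortest open route: 63 m.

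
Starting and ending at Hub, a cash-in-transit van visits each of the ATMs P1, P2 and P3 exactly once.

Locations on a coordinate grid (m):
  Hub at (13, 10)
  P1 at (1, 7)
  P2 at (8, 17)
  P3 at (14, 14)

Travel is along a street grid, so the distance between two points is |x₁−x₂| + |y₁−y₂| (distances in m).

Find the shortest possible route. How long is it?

There are 3 distinct closed tours to check (reversals are equivalent).
Hub→P1→P2→P3→Hub: 15+17+9+5 = 46
Hub→P1→P3→P2→Hub: 15+20+9+12 = 56
Hub→P2→P1→P3→Hub: 12+17+20+5 = 54
The minimum is 46.
One optimal route: Hub → P1 → P2 → P3 → Hub (or its reverse).

Shortest round trip = 46 m.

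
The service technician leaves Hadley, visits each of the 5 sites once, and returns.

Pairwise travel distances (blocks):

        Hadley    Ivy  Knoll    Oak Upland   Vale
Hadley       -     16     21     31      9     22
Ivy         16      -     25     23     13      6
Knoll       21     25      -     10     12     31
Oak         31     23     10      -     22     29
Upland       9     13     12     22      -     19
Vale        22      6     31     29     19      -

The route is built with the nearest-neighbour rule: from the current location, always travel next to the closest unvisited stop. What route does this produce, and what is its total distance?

Hadley → [Upland:9 / Ivy:16 / Knoll:21 / Vale:22 / Oak:31] → Upland (9)
Upland → [Knoll:12 / Ivy:13 / Vale:19 / Oak:22] → Knoll (12)
Knoll → [Oak:10 / Ivy:25 / Vale:31] → Oak (10)
Oak → [Ivy:23 / Vale:29] → Ivy (23)
Ivy → [Vale:6] → Vale (6)
Return Vale→Hadley: 22.
Total = 9 + 12 + 10 + 23 + 6 + 22 = 82.

82 blocks along Hadley → Upland → Knoll → Oak → Ivy → Vale → Hadley.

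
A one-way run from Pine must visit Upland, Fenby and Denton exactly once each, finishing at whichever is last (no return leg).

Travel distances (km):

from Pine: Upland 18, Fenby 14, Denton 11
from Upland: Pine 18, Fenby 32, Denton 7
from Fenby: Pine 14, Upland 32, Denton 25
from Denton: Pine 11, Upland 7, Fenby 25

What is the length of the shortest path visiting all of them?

There are 3! = 6 possible orderings.
Pine → Upland → Fenby → Denton: 18+32+25 = 75
Pine → Upland → Denton → Fenby: 18+7+25 = 50
Pine → Fenby → Upland → Denton: 14+32+7 = 53
Pine → Fenby → Denton → Upland: 14+25+7 = 46
Pine → Denton → Upland → Fenby: 11+7+32 = 50
Pine → Denton → Fenby → Upland: 11+25+32 = 68
The minimum is 46.
One shortest path: Pine → Fenby → Denton → Upland.

46 km — the minimum one-way total.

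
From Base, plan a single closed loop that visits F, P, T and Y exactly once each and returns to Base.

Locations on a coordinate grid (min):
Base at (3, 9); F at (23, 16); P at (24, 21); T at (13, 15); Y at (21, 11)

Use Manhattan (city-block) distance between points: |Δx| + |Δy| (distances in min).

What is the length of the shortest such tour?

There are 12 distinct closed tours to check (reversals are equivalent).
Base→F→P→T→Y→Base: 27+6+17+12+20 = 82
Base→F→P→Y→T→Base: 27+6+13+12+16 = 74
Base→F→T→P→Y→Base: 27+11+17+13+20 = 88
Base→F→T→Y→P→Base: 27+11+12+13+33 = 96
Base→F→Y→P→T→Base: 27+7+13+17+16 = 80
Base→F→Y→T→P→Base: 27+7+12+17+33 = 96
Base→P→F→T→Y→Base: 33+6+11+12+20 = 82
Base→P→F→Y→T→Base: 33+6+7+12+16 = 74
Base→P→T→F→Y→Base: 33+17+11+7+20 = 88
Base→P→Y→F→T→Base: 33+13+7+11+16 = 80
Base→T→F→P→Y→Base: 16+11+6+13+20 = 66
Base→T→P→F→Y→Base: 16+17+6+7+20 = 66
The minimum is 66.
One optimal route: Base → T → F → P → Y → Base (or its reverse).

Minimum total distance: 66 min.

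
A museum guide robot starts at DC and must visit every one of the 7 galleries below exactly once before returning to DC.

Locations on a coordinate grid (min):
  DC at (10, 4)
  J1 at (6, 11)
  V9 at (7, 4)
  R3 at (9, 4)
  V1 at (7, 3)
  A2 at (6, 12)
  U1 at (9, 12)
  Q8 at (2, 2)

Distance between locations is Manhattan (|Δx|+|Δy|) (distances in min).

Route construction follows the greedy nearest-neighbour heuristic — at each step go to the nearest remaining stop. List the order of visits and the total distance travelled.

DC → [R3:1 / V9:3 / V1:4 / U1:9 / Q8:10 / J1:11 / A2:12] → R3 (1)
R3 → [V9:2 / V1:3 / U1:8 / Q8:9 / J1:10 / A2:11] → V9 (2)
V9 → [V1:1 / Q8:7 / J1:8 / A2:9 / U1:10] → V1 (1)
V1 → [Q8:6 / J1:9 / A2:10 / U1:11] → Q8 (6)
Q8 → [J1:13 / A2:14 / U1:17] → J1 (13)
J1 → [A2:1 / U1:4] → A2 (1)
A2 → [U1:3] → U1 (3)
Return U1→DC: 9.
Total = 1 + 2 + 1 + 6 + 13 + 1 + 3 + 9 = 36.

Nearest-neighbour total = 36 min; route DC → R3 → V9 → V1 → Q8 → J1 → A2 → U1 → DC.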